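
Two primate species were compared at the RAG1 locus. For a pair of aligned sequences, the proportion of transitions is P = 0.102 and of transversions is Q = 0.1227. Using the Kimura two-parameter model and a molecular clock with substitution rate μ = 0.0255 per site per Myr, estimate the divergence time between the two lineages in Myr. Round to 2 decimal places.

Under the Kimura two-parameter model, d = −½ ln(1 − 2P − Q) − ¼ ln(1 − 2Q).
1 − 2P − Q = 0.6733, giving −½ ln(0.6733) = 0.197782.
1 − 2Q = 0.7546, giving −¼ ln(0.7546) = 0.070392.
d = 0.197782 + 0.070392 = 0.268174.
Under a molecular clock d = 2μt, so t = d/(2μ) = 0.268174 / (2 × 0.0255) = 5.26 Myr.

5.26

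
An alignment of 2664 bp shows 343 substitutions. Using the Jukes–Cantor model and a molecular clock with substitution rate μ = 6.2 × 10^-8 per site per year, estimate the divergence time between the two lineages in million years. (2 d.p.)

1.14

p = 343/2664 ≈ 0.128754.
d = −(3/4) ln(1 − 4p/3) = −0.75 ln(1 − 0.171672) = −0.75 ln(0.828328)
  = −0.75 × (-0.188346) = 0.141260 substitutions/site.
Under a molecular clock d = 2μt, so t = d/(2μ) = 0.141260 / (2 × 6.2 × 10^-8) = 1.14 million years.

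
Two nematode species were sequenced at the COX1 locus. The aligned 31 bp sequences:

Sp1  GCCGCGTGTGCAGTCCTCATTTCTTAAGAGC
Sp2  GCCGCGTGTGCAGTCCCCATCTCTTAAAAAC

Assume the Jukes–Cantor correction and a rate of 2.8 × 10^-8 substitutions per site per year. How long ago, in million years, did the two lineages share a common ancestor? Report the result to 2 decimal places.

2.53

The sequences differ at 4 of 31 sites (17, 21, 28, 30), so p = 4/31 ≈ 0.129032.
d = −(3/4) ln(1 − 4p/3) = −0.75 ln(1 − 0.172043) = −0.75 ln(0.827957)
  = −0.75 × (-0.188794) = 0.141596 substitutions/site.
Under a molecular clock d = 2μt, so t = d/(2μ) = 0.141596 / (2 × 2.8 × 10^-8) = 2.53 million years.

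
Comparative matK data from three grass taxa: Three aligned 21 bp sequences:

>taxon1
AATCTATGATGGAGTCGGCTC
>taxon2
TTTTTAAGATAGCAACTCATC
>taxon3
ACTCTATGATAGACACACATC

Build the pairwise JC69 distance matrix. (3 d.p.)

taxon1–taxon2: 11/21 sites differ → p ≈ 0.52381, d = −0.75 ln(1 − 0.698413) = 0.899023 ≈ 0.899.
taxon1–taxon3: 7/21 sites differ → p ≈ 0.333333, d = −0.75 ln(1 − 0.444444) = 0.440839 ≈ 0.441.
taxon2–taxon3: 7/21 sites differ → p ≈ 0.333333, d = −0.75 ln(1 − 0.444444) = 0.440839 ≈ 0.441.

d(taxon1,taxon2) = 0.899, d(taxon1,taxon3) = 0.441, d(taxon2,taxon3) = 0.441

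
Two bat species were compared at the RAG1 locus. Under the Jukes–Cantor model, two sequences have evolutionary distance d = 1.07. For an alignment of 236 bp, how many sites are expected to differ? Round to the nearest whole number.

135

Invert JC69: p = (3/4)(1 − e^(−4d/3)) = 0.75 × (1 − e^(-1.426667)) = 0.75 × (1 − 0.240108) = 0.569919.
Expected differing sites = pL ≈ 0.569919 × 236 = 134.500884 ≈ 135.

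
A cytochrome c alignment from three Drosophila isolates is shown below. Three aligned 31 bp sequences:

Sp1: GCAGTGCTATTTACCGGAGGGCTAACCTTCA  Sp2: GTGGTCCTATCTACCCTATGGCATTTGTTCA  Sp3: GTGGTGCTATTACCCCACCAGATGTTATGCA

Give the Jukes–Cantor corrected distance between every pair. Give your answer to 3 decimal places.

d(Sp1,Sp2) = 0.544, d(Sp1,Sp3) = 0.777, d(Sp2,Sp3) = 0.614

Sp1–Sp2: 12/31 sites differ → p ≈ 0.387097, d = −0.75 ln(1 − 0.516129) = 0.544453 ≈ 0.544.
Sp1–Sp3: 15/31 sites differ → p ≈ 0.483871, d = −0.75 ln(1 − 0.645161) = 0.777068 ≈ 0.777.
Sp2–Sp3: 13/31 sites differ → p ≈ 0.419355, d = −0.75 ln(1 − 0.55914) = 0.614271 ≈ 0.614.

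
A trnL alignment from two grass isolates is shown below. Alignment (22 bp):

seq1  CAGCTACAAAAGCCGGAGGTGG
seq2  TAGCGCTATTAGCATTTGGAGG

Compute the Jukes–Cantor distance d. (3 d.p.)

The sequences differ at 11 of 22 sites, so p = 11/22 = 0.5.
d = −(3/4) ln(1 − 4p/3) = −0.75 ln(1 − 0.666667) = −0.75 ln(0.333333)
  = −0.75 × (-1.098613) = 0.823960 substitutions/site.

0.824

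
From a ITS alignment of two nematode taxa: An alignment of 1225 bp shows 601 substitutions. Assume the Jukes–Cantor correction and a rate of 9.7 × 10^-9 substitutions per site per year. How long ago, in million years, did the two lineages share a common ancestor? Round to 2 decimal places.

41.05

p = 601/1225 ≈ 0.490612.
d = −(3/4) ln(1 − 4p/3) = −0.75 ln(1 − 0.654149) = −0.75 ln(0.345851)
  = −0.75 × (-1.061747) = 0.796310 substitutions/site.
Under a molecular clock d = 2μt, so t = d/(2μ) = 0.796310 / (2 × 9.7 × 10^-9) = 41.05 million years.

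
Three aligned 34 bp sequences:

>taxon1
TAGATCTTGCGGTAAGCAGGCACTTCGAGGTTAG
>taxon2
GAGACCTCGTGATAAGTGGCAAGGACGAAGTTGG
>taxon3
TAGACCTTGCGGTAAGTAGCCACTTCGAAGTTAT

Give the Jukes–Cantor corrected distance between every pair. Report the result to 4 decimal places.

taxon1–taxon2: 14/34 sites differ → p ≈ 0.411765, d = −0.75 ln(1 − 0.54902) = 0.597249 ≈ 0.5972.
taxon1–taxon3: 5/34 sites differ → p ≈ 0.147059, d = −0.75 ln(1 − 0.196079) = 0.163691 ≈ 0.1637.
taxon2–taxon3: 11/34 sites differ → p ≈ 0.323529, d = −0.75 ln(1 − 0.431372) = 0.423397 ≈ 0.4234.

d(taxon1,taxon2) = 0.5972, d(taxon1,taxon3) = 0.1637, d(taxon2,taxon3) = 0.4234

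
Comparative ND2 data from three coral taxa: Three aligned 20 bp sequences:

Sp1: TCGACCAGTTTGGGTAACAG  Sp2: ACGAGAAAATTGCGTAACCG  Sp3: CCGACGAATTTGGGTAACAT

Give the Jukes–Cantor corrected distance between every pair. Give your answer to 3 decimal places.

d(Sp1,Sp2) = 0.471, d(Sp1,Sp3) = 0.233, d(Sp2,Sp3) = 0.471

Sp1–Sp2: 7/20 sites differ → p = 0.35, d = −0.75 ln(1 − 0.466667) = 0.471457 ≈ 0.471.
Sp1–Sp3: 4/20 sites differ → p = 0.2, d = −0.75 ln(1 − 0.266667) = 0.232617 ≈ 0.233.
Sp2–Sp3: 7/20 sites differ → p = 0.35, d = −0.75 ln(1 − 0.466667) = 0.471457 ≈ 0.471.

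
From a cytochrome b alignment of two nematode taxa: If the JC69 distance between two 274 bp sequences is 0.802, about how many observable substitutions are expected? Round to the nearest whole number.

Invert JC69: p = (3/4)(1 − e^(−4d/3)) = 0.75 × (1 − e^(-1.069333)) = 0.75 × (1 − 0.343237) = 0.492572.
Expected differing sites = pL ≈ 0.492572 × 274 = 134.964728 ≈ 135.

135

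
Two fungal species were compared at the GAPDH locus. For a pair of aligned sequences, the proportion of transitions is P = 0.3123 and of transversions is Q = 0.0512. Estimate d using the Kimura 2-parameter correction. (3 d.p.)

Under the Kimura two-parameter model, d = −½ ln(1 − 2P − Q) − ¼ ln(1 − 2Q).
1 − 2P − Q = 0.3242, giving −½ ln(0.3242) = 0.563197.
1 − 2Q = 0.8976, giving −¼ ln(0.8976) = 0.027008.
d = 0.563197 + 0.027008 = 0.590205.

0.590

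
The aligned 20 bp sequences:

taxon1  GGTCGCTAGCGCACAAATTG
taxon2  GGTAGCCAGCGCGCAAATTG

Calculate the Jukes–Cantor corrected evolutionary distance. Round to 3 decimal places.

0.167

The sequences differ at 3 of 20 sites (4, 7, 13), so p = 3/20 = 0.15.
d = −(3/4) ln(1 − 4p/3) = −0.75 ln(1 − 0.2) = −0.75 ln(0.8)
  = −0.75 × (-0.223144) = 0.167358 substitutions/site.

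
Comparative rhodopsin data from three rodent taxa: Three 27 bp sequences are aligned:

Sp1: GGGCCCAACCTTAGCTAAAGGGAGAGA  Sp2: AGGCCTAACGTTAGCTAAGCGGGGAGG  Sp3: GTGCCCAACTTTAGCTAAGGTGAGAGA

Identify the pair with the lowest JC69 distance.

Sp1–Sp2: 7/27 differ, p = 0.259, d = 0.318.
Sp1–Sp3: 4/27 differ, p = 0.148, d = 0.165.
Sp2–Sp3: 8/27 differ, p = 0.296, d = 0.377.
The smallest distance is between Sp1 and Sp3.

Sp1 and Sp3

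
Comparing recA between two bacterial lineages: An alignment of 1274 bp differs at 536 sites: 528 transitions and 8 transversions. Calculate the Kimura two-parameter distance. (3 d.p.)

0.905

P = 528/1274 ≈ 0.414443 and Q = 8/1274 ≈ 0.006279.
Under the Kimura two-parameter model, d = −½ ln(1 − 2P − Q) − ¼ ln(1 − 2Q).
1 − 2P − Q = 0.164835, giving −½ ln(0.164835) = 0.901405.
1 − 2Q = 0.987442, giving −¼ ln(0.987442) = 0.003159.
d = 0.901405 + 0.003159 = 0.904564.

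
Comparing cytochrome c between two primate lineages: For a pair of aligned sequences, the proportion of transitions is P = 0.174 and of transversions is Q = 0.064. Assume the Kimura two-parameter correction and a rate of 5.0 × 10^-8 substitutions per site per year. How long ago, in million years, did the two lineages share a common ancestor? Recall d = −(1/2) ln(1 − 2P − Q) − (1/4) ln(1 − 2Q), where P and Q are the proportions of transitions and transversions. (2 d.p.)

Under the Kimura two-parameter model, d = −½ ln(1 − 2P − Q) − ¼ ln(1 − 2Q).
1 − 2P − Q = 0.588, giving −½ ln(0.588) = 0.265514.
1 − 2Q = 0.872, giving −¼ ln(0.872) = 0.034241.
d = 0.265514 + 0.034241 = 0.299755.
Under a molecular clock d = 2μt, so t = d/(2μ) = 0.299755 / (2 × 5.0 × 10^-8) = 3.00 million years.

3.00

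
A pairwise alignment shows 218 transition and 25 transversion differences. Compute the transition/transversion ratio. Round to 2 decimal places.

R = 218/25 = 8.72.

8.72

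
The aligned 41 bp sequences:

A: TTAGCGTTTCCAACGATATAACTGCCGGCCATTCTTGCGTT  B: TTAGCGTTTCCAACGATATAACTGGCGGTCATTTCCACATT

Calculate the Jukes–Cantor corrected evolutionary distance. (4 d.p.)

0.1937

The sequences differ at 7 of 41 sites (25, 29, 34, 35, 36, 37, 39), so p = 7/41 ≈ 0.170732.
d = −(3/4) ln(1 − 4p/3) = −0.75 ln(1 − 0.227643) = −0.75 ln(0.772357)
  = −0.75 × (-0.258308) = 0.193731 substitutions/site.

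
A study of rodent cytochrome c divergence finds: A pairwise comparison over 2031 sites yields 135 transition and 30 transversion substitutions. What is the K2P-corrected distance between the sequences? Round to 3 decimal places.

P = 135/2031 ≈ 0.06647 and Q = 30/2031 ≈ 0.014771.
Under the Kimura two-parameter model, d = −½ ln(1 − 2P − Q) − ¼ ln(1 − 2Q).
1 − 2P − Q = 0.852289, giving −½ ln(0.852289) = 0.079915.
1 − 2Q = 0.970458, giving −¼ ln(0.970458) = 0.007497.
d = 0.079915 + 0.007497 = 0.087412.

0.087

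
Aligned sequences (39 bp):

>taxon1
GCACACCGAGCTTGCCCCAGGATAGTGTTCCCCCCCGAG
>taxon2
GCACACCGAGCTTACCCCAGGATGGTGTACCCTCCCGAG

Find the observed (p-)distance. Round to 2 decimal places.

The sequences differ at 4 of 39 positions (sites 14, 24, 29, 33).
p = 4/39 = 0.102564… ≈ 0.10 (to 2 d.p.).

0.10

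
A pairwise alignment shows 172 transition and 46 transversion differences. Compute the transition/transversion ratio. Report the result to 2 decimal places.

3.74

R = 172/46 = 3.739130… ≈ 3.74 (to 2 d.p.).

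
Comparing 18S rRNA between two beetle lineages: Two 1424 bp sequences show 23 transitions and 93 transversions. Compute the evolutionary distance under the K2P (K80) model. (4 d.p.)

P = 23/1424 ≈ 0.016152 and Q = 93/1424 ≈ 0.065309.
Under the Kimura two-parameter model, d = −½ ln(1 − 2P − Q) − ¼ ln(1 − 2Q).
1 − 2P − Q = 0.902387, giving −½ ln(0.902387) = 0.051356.
1 − 2Q = 0.869382, giving −¼ ln(0.869382) = 0.034993.
d = 0.051356 + 0.034993 = 0.086349.

0.0863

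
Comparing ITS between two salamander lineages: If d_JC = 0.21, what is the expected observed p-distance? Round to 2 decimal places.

0.18

p = (3/4)(1 − e^(−4d/3)) = 0.75 × (1 − e^(-0.28)) = 0.75 × (1 − 0.755784) = 0.183162.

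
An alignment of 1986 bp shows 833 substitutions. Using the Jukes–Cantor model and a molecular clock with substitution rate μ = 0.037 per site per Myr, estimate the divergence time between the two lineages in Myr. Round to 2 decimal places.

p = 833/1986 ≈ 0.419436.
d = −(3/4) ln(1 − 4p/3) = −0.75 ln(1 − 0.559248) = −0.75 ln(0.440752)
  = −0.75 × (-0.819273) = 0.614455 substitutions/site.
Under a molecular clock d = 2μt, so t = d/(2μ) = 0.614455 / (2 × 0.037) = 8.30 Myr.

8.30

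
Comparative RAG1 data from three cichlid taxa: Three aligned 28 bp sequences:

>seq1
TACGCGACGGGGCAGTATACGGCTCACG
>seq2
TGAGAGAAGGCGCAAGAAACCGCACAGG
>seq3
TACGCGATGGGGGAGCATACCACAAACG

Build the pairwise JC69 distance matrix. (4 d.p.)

d(seq1,seq2) = 0.5565, d(seq1,seq3) = 0.3041, d(seq2,seq3) = 0.6355

seq1–seq2: 11/28 sites differ → p ≈ 0.392857, d = −0.75 ln(1 − 0.523809) = 0.556452 ≈ 0.5565.
seq1–seq3: 7/28 sites differ → p = 0.25, d = −0.75 ln(1 − 0.333333) = 0.304098 ≈ 0.3041.
seq2–seq3: 12/28 sites differ → p ≈ 0.428571, d = −0.75 ln(1 − 0.571428) = 0.635472 ≈ 0.6355.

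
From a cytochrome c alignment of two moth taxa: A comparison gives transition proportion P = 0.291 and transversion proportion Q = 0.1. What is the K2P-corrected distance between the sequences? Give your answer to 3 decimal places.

Under the Kimura two-parameter model, d = −½ ln(1 − 2P − Q) − ¼ ln(1 − 2Q).
1 − 2P − Q = 0.318, giving −½ ln(0.318) = 0.572852.
1 − 2Q = 0.8, giving −¼ ln(0.8) = 0.055786.
d = 0.572852 + 0.055786 = 0.628638.

0.629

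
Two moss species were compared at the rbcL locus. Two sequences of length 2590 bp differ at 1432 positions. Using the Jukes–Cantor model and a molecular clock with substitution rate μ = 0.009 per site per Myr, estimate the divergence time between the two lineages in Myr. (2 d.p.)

p = 1432/2590 ≈ 0.552896.
d = −(3/4) ln(1 − 4p/3) = −0.75 ln(1 − 0.737195) = −0.75 ln(0.262805)
  = −0.75 × (-1.336343) = 1.002257 substitutions/site.
Under a molecular clock d = 2μt, so t = d/(2μ) = 1.002257 / (2 × 0.009) = 55.68 Myr.

55.68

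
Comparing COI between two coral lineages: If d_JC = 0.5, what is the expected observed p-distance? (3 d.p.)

0.365

p = (3/4)(1 − e^(−4d/3)) = 0.75 × (1 − e^(-0.666667)) = 0.75 × (1 − 0.513417) = 0.364937.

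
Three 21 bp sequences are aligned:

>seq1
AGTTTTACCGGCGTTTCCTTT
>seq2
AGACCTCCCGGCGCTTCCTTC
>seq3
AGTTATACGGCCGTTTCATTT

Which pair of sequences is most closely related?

seq1–seq2: 6/21 differ, p = 0.286, d = 0.360.
seq1–seq3: 4/21 differ, p = 0.190, d = 0.220.
seq2–seq3: 9/21 differ, p = 0.429, d = 0.635.
The smallest distance is between seq1 and seq3.

seq1 and seq3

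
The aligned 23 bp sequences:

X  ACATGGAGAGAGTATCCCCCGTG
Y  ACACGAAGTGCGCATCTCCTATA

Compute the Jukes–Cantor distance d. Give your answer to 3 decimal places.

0.553

The sequences differ at 9 of 23 sites (4, 6, 9, 11, 13, 17, 20, 21, 23), so p = 9/23 ≈ 0.391304.
d = −(3/4) ln(1 − 4p/3) = −0.75 ln(1 − 0.521739) = −0.75 ln(0.478261)
  = −0.75 × (-0.737599) = 0.553199 substitutions/site.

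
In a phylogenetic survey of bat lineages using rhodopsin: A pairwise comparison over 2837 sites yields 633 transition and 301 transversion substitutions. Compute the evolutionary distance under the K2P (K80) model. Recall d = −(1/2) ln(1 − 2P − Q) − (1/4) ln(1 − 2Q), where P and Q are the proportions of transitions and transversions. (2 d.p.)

0.46

P = 633/2837 ≈ 0.223123 and Q = 301/2837 ≈ 0.106098.
Under the Kimura two-parameter model, d = −½ ln(1 − 2P − Q) − ¼ ln(1 − 2Q).
1 − 2P − Q = 0.447656, giving −½ ln(0.447656) = 0.401865.
1 − 2Q = 0.787804, giving −¼ ln(0.787804) = 0.059626.
d = 0.401865 + 0.059626 = 0.461491.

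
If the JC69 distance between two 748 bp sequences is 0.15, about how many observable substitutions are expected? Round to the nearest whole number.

102

Invert JC69: p = (3/4)(1 − e^(−4d/3)) = 0.75 × (1 − e^(-0.2)) = 0.75 × (1 − 0.818731) = 0.135952.
Expected differing sites = pL ≈ 0.135952 × 748 = 101.692096 ≈ 102.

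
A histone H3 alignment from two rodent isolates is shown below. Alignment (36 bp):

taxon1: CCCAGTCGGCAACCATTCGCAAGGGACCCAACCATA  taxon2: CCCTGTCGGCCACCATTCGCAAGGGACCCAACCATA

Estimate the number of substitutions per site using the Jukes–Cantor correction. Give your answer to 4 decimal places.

The sequences differ at 2 of 36 sites (4, 11), so p = 2/36 ≈ 0.055556.
d = −(3/4) ln(1 − 4p/3) = −0.75 ln(1 − 0.074075) = −0.75 ln(0.925925)
  = −0.75 × (-0.076962) = 0.057722 substitutions/site.

0.0577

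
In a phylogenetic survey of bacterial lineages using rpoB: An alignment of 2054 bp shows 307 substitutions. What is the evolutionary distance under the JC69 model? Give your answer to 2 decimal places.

p = 307/2054 ≈ 0.149464.
d = −(3/4) ln(1 − 4p/3) = −0.75 ln(1 − 0.199285) = −0.75 ln(0.800715)
  = −0.75 × (-0.222250) = 0.166688 substitutions/site.

0.17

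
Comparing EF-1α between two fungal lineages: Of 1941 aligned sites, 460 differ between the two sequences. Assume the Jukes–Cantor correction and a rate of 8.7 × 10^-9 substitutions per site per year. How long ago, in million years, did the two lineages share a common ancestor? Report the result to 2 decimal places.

16.37

p = 460/1941 ≈ 0.236991.
d = −(3/4) ln(1 − 4p/3) = −0.75 ln(1 − 0.315988) = −0.75 ln(0.684012)
  = −0.75 × (-0.379780) = 0.284835 substitutions/site.
Under a molecular clock d = 2μt, so t = d/(2μ) = 0.284835 / (2 × 8.7 × 10^-9) = 16.37 million years.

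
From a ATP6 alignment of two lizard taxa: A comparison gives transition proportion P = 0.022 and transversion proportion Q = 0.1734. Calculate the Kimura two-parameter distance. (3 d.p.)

Under the Kimura two-parameter model, d = −½ ln(1 − 2P − Q) − ¼ ln(1 − 2Q).
1 − 2P − Q = 0.7826, giving −½ ln(0.7826) = 0.122567.
1 − 2Q = 0.6532, giving −¼ ln(0.6532) = 0.106468.
d = 0.122567 + 0.106468 = 0.229035.

0.229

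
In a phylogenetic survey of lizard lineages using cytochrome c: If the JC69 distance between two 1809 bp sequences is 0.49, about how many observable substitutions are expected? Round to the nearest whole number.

651

Invert JC69: p = (3/4)(1 − e^(−4d/3)) = 0.75 × (1 − e^(-0.653333)) = 0.75 × (1 − 0.520309) = 0.359768.
Expected differing sites = pL ≈ 0.359768 × 1809 = 650.820312 ≈ 651.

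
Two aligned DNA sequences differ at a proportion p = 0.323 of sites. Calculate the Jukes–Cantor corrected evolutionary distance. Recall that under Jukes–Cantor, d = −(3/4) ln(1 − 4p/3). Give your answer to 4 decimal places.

d = −(3/4) ln(1 − 4p/3) = −0.75 ln(1 − 0.430667) = −0.75 ln(0.569333)
  = −0.75 × (-0.563290) = 0.422468 substitutions/site.

0.4225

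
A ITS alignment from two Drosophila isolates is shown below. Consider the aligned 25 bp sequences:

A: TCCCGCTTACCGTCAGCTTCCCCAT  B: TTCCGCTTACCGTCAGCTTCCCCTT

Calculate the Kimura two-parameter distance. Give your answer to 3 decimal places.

Of 25 sites, 1 differences are transitions and 1 are transversions, so P = 1/25 = 0.04 and Q = 1/25 = 0.04.
Under the Kimura two-parameter model, d = −½ ln(1 − 2P − Q) − ¼ ln(1 − 2Q).
1 − 2P − Q = 0.88, giving −½ ln(0.88) = 0.063917.
1 − 2Q = 0.92, giving −¼ ln(0.92) = 0.020845.
d = 0.063917 + 0.020845 = 0.084762.

0.085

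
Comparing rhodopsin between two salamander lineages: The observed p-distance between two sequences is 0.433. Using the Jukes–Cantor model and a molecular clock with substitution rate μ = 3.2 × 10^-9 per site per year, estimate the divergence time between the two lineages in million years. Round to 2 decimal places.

100.92

d = −(3/4) ln(1 − 4p/3) = −0.75 ln(1 − 0.577333) = −0.75 ln(0.422667)
  = −0.75 × (-0.861171) = 0.645878 substitutions/site.
Under a molecular clock d = 2μt, so t = d/(2μ) = 0.645878 / (2 × 3.2 × 10^-9) = 100.92 million years.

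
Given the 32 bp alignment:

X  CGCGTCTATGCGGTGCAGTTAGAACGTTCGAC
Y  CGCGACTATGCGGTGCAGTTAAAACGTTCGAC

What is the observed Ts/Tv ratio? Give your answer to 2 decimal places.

Transitions are A↔G and C↔T; transversions are all other mismatches.
Transitions: 1. Transversions: 1.
R = 1/1 = 1.00.

1.00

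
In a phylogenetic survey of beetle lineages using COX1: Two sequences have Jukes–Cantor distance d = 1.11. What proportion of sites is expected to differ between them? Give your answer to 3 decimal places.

0.579

p = (3/4)(1 − e^(−4d/3)) = 0.75 × (1 − e^(-1.48)) = 0.75 × (1 − 0.227638) = 0.579272.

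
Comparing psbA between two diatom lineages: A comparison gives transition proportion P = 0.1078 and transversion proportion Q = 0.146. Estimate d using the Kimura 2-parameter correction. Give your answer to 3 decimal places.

0.311

Under the Kimura two-parameter model, d = −½ ln(1 − 2P − Q) − ¼ ln(1 − 2Q).
1 − 2P − Q = 0.6384, giving −½ ln(0.6384) = 0.224395.
1 − 2Q = 0.708, giving −¼ ln(0.708) = 0.086328.
d = 0.224395 + 0.086328 = 0.310723.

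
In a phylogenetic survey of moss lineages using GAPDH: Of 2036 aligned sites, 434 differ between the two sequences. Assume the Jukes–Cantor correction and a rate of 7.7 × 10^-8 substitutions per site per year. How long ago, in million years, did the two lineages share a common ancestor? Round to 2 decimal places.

p = 434/2036 ≈ 0.213163.
d = −(3/4) ln(1 − 4p/3) = −0.75 ln(1 − 0.284217) = −0.75 ln(0.715783)
  = −0.75 × (-0.334378) = 0.250784 substitutions/site.
Under a molecular clock d = 2μt, so t = d/(2μ) = 0.250784 / (2 × 7.7 × 10^-8) = 1.63 million years.

1.63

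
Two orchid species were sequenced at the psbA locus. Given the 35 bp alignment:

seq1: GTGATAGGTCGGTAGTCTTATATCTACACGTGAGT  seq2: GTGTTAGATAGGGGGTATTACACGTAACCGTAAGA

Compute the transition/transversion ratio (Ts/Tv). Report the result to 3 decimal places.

0.625

Transitions are A↔G and C↔T; transversions are all other mismatches.
Transitions: 5. Transversions: 8.
R = 5/8 = 0.625.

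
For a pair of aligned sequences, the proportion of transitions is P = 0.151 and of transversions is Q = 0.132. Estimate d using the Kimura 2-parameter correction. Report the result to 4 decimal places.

Under the Kimura two-parameter model, d = −½ ln(1 − 2P − Q) − ¼ ln(1 − 2Q).
1 − 2P − Q = 0.566, giving −½ ln(0.566) = 0.284581.
1 − 2Q = 0.736, giving −¼ ln(0.736) = 0.076631.
d = 0.284581 + 0.076631 = 0.361212.

0.3612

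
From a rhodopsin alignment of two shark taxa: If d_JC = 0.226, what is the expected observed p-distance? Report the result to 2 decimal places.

p = (3/4)(1 − e^(−4d/3)) = 0.75 × (1 − e^(-0.301333)) = 0.75 × (1 − 0.739831) = 0.195127.

0.20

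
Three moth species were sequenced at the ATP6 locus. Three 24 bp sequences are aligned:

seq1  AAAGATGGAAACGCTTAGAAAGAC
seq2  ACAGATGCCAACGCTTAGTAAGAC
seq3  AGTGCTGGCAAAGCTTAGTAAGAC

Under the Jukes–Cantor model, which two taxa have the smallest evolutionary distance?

seq1–seq2: 4/24 differ, p = 0.167, d = 0.188.
seq1–seq3: 6/24 differ, p = 0.250, d = 0.304.
seq2–seq3: 5/24 differ, p = 0.208, d = 0.244.
The smallest distance is between seq1 and seq2.

seq1 and seq2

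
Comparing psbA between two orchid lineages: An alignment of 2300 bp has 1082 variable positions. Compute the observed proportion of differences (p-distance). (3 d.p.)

0.470

p = 1082/2300 = 0.470434… ≈ 0.470 (to 3 d.p.).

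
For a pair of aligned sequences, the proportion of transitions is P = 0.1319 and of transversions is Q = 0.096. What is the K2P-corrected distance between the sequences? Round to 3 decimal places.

0.276

Under the Kimura two-parameter model, d = −½ ln(1 − 2P − Q) − ¼ ln(1 − 2Q).
1 − 2P − Q = 0.6402, giving −½ ln(0.6402) = 0.222987.
1 − 2Q = 0.808, giving −¼ ln(0.808) = 0.053298.
d = 0.222987 + 0.053298 = 0.276285.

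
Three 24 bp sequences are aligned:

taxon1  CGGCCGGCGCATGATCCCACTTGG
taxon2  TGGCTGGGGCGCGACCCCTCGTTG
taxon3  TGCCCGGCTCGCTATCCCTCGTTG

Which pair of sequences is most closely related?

taxon2 and taxon3

taxon1–taxon2: 9/24 differ, p = 0.375, d = 0.520.
taxon1–taxon3: 9/24 differ, p = 0.375, d = 0.520.
taxon2–taxon3: 6/24 differ, p = 0.250, d = 0.304.
The smallest distance is between taxon2 and taxon3.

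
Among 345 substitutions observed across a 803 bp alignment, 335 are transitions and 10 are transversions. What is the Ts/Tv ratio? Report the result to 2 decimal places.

33.50

R = 335/10 = 33.50.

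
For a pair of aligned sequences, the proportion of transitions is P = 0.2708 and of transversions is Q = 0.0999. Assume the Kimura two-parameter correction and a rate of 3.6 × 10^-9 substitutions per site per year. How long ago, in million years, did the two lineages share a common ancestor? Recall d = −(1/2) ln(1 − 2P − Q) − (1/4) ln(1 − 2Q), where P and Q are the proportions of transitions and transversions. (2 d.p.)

78.98

Under the Kimura two-parameter model, d = −½ ln(1 − 2P − Q) − ¼ ln(1 − 2Q).
1 − 2P − Q = 0.3585, giving −½ ln(0.3585) = 0.512913.
1 − 2Q = 0.8002, giving −¼ ln(0.8002) = 0.055723.
d = 0.512913 + 0.055723 = 0.568636.
Under a molecular clock d = 2μt, so t = d/(2μ) = 0.568636 / (2 × 3.6 × 10^-9) = 78.98 million years.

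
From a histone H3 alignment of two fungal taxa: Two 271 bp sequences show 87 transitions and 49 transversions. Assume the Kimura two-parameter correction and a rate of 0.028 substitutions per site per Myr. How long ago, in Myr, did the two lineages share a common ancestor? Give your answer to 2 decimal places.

P = 87/271 ≈ 0.321033 and Q = 49/271 ≈ 0.180812.
Under the Kimura two-parameter model, d = −½ ln(1 − 2P − Q) − ¼ ln(1 − 2Q).
1 − 2P − Q = 0.177122, giving −½ ln(0.177122) = 0.865458.
1 − 2Q = 0.638376, giving −¼ ln(0.638376) = 0.112207.
d = 0.865458 + 0.112207 = 0.977665.
Under a molecular clock d = 2μt, so t = d/(2μ) = 0.977665 / (2 × 0.028) = 17.46 Myr.

17.46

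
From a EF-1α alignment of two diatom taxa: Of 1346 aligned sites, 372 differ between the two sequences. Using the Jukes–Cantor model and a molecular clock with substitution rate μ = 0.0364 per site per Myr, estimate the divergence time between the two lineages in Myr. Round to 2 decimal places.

4.74

p = 372/1346 ≈ 0.276374.
d = −(3/4) ln(1 − 4p/3) = −0.75 ln(1 − 0.368499) = −0.75 ln(0.631501)
  = −0.75 × (-0.459656) = 0.344742 substitutions/site.
Under a molecular clock d = 2μt, so t = d/(2μ) = 0.344742 / (2 × 0.0364) = 4.74 Myr.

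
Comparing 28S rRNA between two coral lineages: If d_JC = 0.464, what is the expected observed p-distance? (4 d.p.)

p = (3/4)(1 − e^(−4d/3)) = 0.75 × (1 − e^(-0.618667)) = 0.75 × (1 − 0.538662) = 0.346004.

0.3460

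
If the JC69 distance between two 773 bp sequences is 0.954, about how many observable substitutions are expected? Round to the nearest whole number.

Invert JC69: p = (3/4)(1 − e^(−4d/3)) = 0.75 × (1 − e^(-1.272)) = 0.75 × (1 − 0.280271) = 0.539797.
Expected differing sites = pL ≈ 0.539797 × 773 = 417.263081 ≈ 417.

417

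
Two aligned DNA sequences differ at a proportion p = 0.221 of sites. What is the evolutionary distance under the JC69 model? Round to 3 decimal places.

0.262

d = −(3/4) ln(1 − 4p/3) = −0.75 ln(1 − 0.294667) = −0.75 ln(0.705333)
  = −0.75 × (-0.349085) = 0.261814 substitutions/site.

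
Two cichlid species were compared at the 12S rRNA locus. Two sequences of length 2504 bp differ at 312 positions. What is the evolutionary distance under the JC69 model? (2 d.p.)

0.14

p = 312/2504 ≈ 0.124601.
d = −(3/4) ln(1 − 4p/3) = −0.75 ln(1 − 0.166135) = −0.75 ln(0.833865)
  = −0.75 × (-0.181684) = 0.136263 substitutions/site.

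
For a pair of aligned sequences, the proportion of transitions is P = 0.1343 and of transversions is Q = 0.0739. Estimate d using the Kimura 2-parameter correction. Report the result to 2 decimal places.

0.25

Under the Kimura two-parameter model, d = −½ ln(1 − 2P − Q) − ¼ ln(1 − 2Q).
1 − 2P − Q = 0.6575, giving −½ ln(0.6575) = 0.209655.
1 − 2Q = 0.8522, giving −¼ ln(0.8522) = 0.039984.
d = 0.209655 + 0.039984 = 0.249639.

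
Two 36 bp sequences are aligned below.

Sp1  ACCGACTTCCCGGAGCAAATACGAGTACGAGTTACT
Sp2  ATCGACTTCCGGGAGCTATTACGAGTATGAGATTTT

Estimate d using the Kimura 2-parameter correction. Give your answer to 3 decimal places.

0.264

Of 36 sites, 3 differences are transitions and 5 are transversions, so P = 3/36 ≈ 0.083333 and Q = 5/36 ≈ 0.138889.
Under the Kimura two-parameter model, d = −½ ln(1 − 2P − Q) − ¼ ln(1 − 2Q).
1 − 2P − Q = 0.694445, giving −½ ln(0.694445) = 0.182321.
1 − 2Q = 0.722222, giving −¼ ln(0.722222) = 0.081356.
d = 0.182321 + 0.081356 = 0.263677.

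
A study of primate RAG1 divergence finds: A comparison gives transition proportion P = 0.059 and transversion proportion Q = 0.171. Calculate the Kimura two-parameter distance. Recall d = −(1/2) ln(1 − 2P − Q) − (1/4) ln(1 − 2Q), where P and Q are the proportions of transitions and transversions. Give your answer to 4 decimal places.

Under the Kimura two-parameter model, d = −½ ln(1 − 2P − Q) − ¼ ln(1 − 2Q).
1 − 2P − Q = 0.711, giving −½ ln(0.711) = 0.170541.
1 − 2Q = 0.658, giving −¼ ln(0.658) = 0.104638.
d = 0.170541 + 0.104638 = 0.275179.

0.2752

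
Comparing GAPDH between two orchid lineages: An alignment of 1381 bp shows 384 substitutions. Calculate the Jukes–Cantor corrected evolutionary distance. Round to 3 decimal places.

0.347

p = 384/1381 ≈ 0.278059.
d = −(3/4) ln(1 − 4p/3) = −0.75 ln(1 − 0.370745) = −0.75 ln(0.629255)
  = −0.75 × (-0.463219) = 0.347414 substitutions/site.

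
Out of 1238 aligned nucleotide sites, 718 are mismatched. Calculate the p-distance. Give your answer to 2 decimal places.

0.58

p = 718/1238 = 0.579967… ≈ 0.58 (to 2 d.p.).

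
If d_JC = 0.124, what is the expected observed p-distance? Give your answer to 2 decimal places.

0.11

p = (3/4)(1 − e^(−4d/3)) = 0.75 × (1 − e^(-0.165333)) = 0.75 × (1 − 0.847611) = 0.114292.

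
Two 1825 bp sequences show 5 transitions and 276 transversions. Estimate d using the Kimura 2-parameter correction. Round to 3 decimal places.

0.175

P = 5/1825 ≈ 0.00274 and Q = 276/1825 ≈ 0.151233.
Under the Kimura two-parameter model, d = −½ ln(1 − 2P − Q) − ¼ ln(1 − 2Q).
1 − 2P − Q = 0.843287, giving −½ ln(0.843287) = 0.085224.
1 − 2Q = 0.697534, giving −¼ ln(0.697534) = 0.090051.
d = 0.085224 + 0.090051 = 0.175275.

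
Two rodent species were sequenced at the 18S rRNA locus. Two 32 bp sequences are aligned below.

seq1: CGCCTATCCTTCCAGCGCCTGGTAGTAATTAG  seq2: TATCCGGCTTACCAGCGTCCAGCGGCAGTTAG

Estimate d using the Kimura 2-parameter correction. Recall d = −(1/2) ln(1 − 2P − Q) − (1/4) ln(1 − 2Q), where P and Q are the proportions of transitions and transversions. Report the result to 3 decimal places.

1.073

Of 32 sites, 13 differences are transitions and 2 are transversions, so P = 13/32 = 0.40625 and Q = 2/32 = 0.0625.
Under the Kimura two-parameter model, d = −½ ln(1 − 2P − Q) − ¼ ln(1 − 2Q).
1 − 2P − Q = 0.125, giving −½ ln(0.125) = 1.039721.
1 − 2Q = 0.875, giving −¼ ln(0.875) = 0.033383.
d = 1.039721 + 0.033383 = 1.073104.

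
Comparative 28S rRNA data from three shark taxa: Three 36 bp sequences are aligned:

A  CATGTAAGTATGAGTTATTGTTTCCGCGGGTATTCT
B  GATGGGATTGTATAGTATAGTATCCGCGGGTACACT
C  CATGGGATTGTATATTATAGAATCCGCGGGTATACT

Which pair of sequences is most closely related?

B and C

A–B: 13/36 differ, p = 0.361, d = 0.493.
A–C: 11/36 differ, p = 0.306, d = 0.392.
B–C: 4/36 differ, p = 0.111, d = 0.120.
The smallest distance is between B and C.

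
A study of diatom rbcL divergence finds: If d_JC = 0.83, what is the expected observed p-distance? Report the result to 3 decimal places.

0.502

p = (3/4)(1 − e^(−4d/3)) = 0.75 × (1 − e^(-1.106667)) = 0.75 × (1 − 0.330659) = 0.502006.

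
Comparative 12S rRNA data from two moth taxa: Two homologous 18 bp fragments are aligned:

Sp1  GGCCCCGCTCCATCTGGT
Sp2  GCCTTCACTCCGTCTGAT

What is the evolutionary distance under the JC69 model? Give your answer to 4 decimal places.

The sequences differ at 6 of 18 sites (2, 4, 5, 7, 12, 17), so p = 6/18 ≈ 0.333333.
d = −(3/4) ln(1 − 4p/3) = −0.75 ln(1 − 0.444444) = −0.75 ln(0.555556)
  = −0.75 × (-0.587786) = 0.440840 substitutions/site.

0.4408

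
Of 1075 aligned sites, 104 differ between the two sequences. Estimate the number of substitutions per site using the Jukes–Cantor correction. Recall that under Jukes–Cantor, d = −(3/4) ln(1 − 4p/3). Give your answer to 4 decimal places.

0.1036

p = 104/1075 ≈ 0.096744.
d = −(3/4) ln(1 − 4p/3) = −0.75 ln(1 − 0.128992) = −0.75 ln(0.871008)
  = −0.75 × (-0.138104) = 0.103578 substitutions/site.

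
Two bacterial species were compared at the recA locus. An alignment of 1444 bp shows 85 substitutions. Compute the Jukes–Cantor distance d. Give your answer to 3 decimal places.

0.061

p = 85/1444 ≈ 0.058864.
d = −(3/4) ln(1 − 4p/3) = −0.75 ln(1 − 0.078485) = −0.75 ln(0.921515)
  = −0.75 × (-0.081736) = 0.061302 substitutions/site.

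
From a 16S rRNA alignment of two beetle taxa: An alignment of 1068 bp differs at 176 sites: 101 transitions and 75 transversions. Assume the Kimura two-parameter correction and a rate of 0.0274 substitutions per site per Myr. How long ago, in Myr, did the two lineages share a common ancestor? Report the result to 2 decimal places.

P = 101/1068 ≈ 0.094569 and Q = 75/1068 ≈ 0.070225.
Under the Kimura two-parameter model, d = −½ ln(1 − 2P − Q) − ¼ ln(1 − 2Q).
1 − 2P − Q = 0.740637, giving −½ ln(0.740637) = 0.150122.
1 − 2Q = 0.85955, giving −¼ ln(0.85955) = 0.037837.
d = 0.150122 + 0.037837 = 0.187959.
Under a molecular clock d = 2μt, so t = d/(2μ) = 0.187959 / (2 × 0.0274) = 3.43 Myr.

3.43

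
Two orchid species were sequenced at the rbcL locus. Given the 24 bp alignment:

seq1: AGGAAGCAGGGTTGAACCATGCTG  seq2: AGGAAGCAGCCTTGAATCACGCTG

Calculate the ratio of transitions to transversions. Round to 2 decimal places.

1.00

Transitions are A↔G and C↔T; transversions are all other mismatches.
Transitions: 2. Transversions: 2.
R = 2/2 = 1.00.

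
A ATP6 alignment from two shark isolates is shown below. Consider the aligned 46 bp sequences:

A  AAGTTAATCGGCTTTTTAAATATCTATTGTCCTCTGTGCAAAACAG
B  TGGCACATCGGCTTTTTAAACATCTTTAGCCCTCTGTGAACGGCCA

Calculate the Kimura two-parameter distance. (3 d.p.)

Of 46 sites, 7 differences are transitions and 8 are transversions, so P = 7/46 ≈ 0.152174 and Q = 8/46 ≈ 0.173913.
Under the Kimura two-parameter model, d = −½ ln(1 − 2P − Q) − ¼ ln(1 − 2Q).
1 − 2P − Q = 0.521739, giving −½ ln(0.521739) = 0.325294.
1 − 2Q = 0.652174, giving −¼ ln(0.652174) = 0.106861.
d = 0.325294 + 0.106861 = 0.432155.

0.432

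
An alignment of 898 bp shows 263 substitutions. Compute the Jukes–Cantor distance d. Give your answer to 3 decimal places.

0.371

p = 263/898 ≈ 0.292873.
d = −(3/4) ln(1 − 4p/3) = −0.75 ln(1 − 0.390497) = −0.75 ln(0.609503)
  = −0.75 × (-0.495111) = 0.371333 substitutions/site.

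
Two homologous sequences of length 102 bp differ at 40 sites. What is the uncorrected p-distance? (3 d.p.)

0.392

p = 40/102 = 0.392156… ≈ 0.392 (to 3 d.p.).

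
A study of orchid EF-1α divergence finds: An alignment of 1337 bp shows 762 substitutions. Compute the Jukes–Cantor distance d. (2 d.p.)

1.07

p = 762/1337 ≈ 0.569933.
d = −(3/4) ln(1 − 4p/3) = −0.75 ln(1 − 0.759911) = −0.75 ln(0.240089)
  = −0.75 × (-1.426746) = 1.070060 substitutions/site.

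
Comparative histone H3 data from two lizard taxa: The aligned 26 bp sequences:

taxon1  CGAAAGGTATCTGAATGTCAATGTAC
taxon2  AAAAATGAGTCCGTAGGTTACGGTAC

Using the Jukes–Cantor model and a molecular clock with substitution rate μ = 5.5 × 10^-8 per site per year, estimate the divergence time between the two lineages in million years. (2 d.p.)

The sequences differ at 11 of 26 sites, so p = 11/26 ≈ 0.423077.
d = −(3/4) ln(1 − 4p/3) = −0.75 ln(1 − 0.564103) = −0.75 ln(0.435897)
  = −0.75 × (-0.830349) = 0.622762 substitutions/site.
Under a molecular clock d = 2μt, so t = d/(2μ) = 0.622762 / (2 × 5.5 × 10^-8) = 5.66 million years.

5.66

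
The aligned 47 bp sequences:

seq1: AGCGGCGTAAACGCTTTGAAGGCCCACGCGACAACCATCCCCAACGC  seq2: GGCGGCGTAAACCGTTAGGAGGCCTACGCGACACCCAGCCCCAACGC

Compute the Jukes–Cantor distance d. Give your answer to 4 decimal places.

0.1931

The sequences differ at 8 of 47 sites (1, 13, 14, 17, 19, 25, 34, 38), so p = 8/47 ≈ 0.170213.
d = −(3/4) ln(1 − 4p/3) = −0.75 ln(1 − 0.226951) = −0.75 ln(0.773049)
  = −0.75 × (-0.257413) = 0.193060 substitutions/site.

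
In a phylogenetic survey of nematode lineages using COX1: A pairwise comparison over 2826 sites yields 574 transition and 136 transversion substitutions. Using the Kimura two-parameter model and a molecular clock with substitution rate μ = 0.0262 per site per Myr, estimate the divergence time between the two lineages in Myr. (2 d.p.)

P = 574/2826 ≈ 0.203114 and Q = 136/2826 ≈ 0.048125.
Under the Kimura two-parameter model, d = −½ ln(1 − 2P − Q) − ¼ ln(1 − 2Q).
1 − 2P − Q = 0.545647, giving −½ ln(0.545647) = 0.302892.
1 − 2Q = 0.90375, giving −¼ ln(0.90375) = 0.025301.
d = 0.302892 + 0.025301 = 0.328193.
Under a molecular clock d = 2μt, so t = d/(2μ) = 0.328193 / (2 × 0.0262) = 6.26 Myr.

6.26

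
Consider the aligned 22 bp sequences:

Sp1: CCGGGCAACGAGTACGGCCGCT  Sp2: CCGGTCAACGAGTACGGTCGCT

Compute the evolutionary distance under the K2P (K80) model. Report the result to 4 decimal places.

Of 22 sites, 1 differences are transitions and 1 are transversions, so P = 1/22 ≈ 0.045455 and Q = 1/22 ≈ 0.045455.
Under the Kimura two-parameter model, d = −½ ln(1 − 2P − Q) − ¼ ln(1 − 2Q).
1 − 2P − Q = 0.863635, giving −½ ln(0.863635) = 0.073303.
1 − 2Q = 0.90909, giving −¼ ln(0.90909) = 0.023828.
d = 0.073303 + 0.023828 = 0.097131.

0.0971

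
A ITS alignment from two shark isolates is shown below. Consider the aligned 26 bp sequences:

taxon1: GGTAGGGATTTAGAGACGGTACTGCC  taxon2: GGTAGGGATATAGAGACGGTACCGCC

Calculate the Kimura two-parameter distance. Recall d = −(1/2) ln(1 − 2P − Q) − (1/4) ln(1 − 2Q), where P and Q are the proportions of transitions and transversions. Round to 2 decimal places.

0.08

Of 26 sites, 1 differences are transitions and 1 are transversions, so P = 1/26 ≈ 0.038462 and Q = 1/26 ≈ 0.038462.
Under the Kimura two-parameter model, d = −½ ln(1 − 2P − Q) − ¼ ln(1 − 2Q).
1 − 2P − Q = 0.884614, giving −½ ln(0.884614) = 0.061302.
1 − 2Q = 0.923076, giving −¼ ln(0.923076) = 0.020011.
d = 0.061302 + 0.020011 = 0.081313.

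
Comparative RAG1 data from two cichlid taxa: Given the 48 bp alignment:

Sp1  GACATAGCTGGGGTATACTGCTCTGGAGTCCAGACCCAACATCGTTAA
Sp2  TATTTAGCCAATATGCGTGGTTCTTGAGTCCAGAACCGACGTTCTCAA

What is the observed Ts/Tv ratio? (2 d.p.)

2.00

Transitions are A↔G and C↔T; transversions are all other mismatches.
Transitions: 14. Transversions: 7.
R = 14/7 = 2.00.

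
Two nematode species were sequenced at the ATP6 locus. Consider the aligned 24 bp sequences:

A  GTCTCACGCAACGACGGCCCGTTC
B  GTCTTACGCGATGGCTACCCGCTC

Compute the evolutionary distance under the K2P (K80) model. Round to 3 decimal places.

0.412

Of 24 sites, 6 differences are transitions and 1 are transversions, so P = 6/24 = 0.25 and Q = 1/24 ≈ 0.041667.
Under the Kimura two-parameter model, d = −½ ln(1 − 2P − Q) − ¼ ln(1 − 2Q).
1 − 2P − Q = 0.458333, giving −½ ln(0.458333) = 0.390080.
1 − 2Q = 0.916666, giving −¼ ln(0.916666) = 0.021753.
d = 0.390080 + 0.021753 = 0.411833.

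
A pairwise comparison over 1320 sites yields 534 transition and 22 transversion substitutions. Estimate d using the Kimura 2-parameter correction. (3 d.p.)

0.882

P = 534/1320 ≈ 0.404545 and Q = 22/1320 ≈ 0.016667.
Under the Kimura two-parameter model, d = −½ ln(1 − 2P − Q) − ¼ ln(1 − 2Q).
1 − 2P − Q = 0.174243, giving −½ ln(0.174243) = 0.873652.
1 − 2Q = 0.966666, giving −¼ ln(0.966666) = 0.008476.
d = 0.873652 + 0.008476 = 0.882128.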